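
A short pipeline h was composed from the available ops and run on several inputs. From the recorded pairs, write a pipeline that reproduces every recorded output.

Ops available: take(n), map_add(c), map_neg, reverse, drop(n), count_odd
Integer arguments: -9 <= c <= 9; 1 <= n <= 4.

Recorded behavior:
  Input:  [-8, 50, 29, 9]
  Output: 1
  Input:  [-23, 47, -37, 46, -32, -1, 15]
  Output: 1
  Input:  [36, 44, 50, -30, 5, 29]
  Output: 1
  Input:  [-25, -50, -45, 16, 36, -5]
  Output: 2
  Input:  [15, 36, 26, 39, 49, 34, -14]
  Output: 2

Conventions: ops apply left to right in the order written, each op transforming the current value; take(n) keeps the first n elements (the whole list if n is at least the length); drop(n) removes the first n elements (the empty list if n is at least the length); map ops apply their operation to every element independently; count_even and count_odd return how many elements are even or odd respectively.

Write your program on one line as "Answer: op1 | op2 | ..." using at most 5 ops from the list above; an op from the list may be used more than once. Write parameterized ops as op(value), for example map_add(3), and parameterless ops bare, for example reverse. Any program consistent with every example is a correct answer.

reverse | take(3) | map_add(-3) | count_odd

Check, running the answer program on each example:
  [-8, 50, 29, 9] -> [9, 29, 50, -8] -> [9, 29, 50] -> [6, 26, 47] -> 1
  [-23, 47, -37, 46, -32, -1, 15] -> [15, -1, -32, 46, -37, 47, -23] -> [15, -1, -32] -> [12, -4, -35] -> 1
  [36, 44, 50, -30, 5, 29] -> [29, 5, -30, 50, 44, 36] -> [29, 5, -30] -> [26, 2, -33] -> 1
  [-25, -50, -45, 16, 36, -5] -> [-5, 36, 16, -45, -50, -25] -> [-5, 36, 16] -> [-8, 33, 13] -> 2
  [15, 36, 26, 39, 49, 34, -14] -> [-14, 34, 49, 39, 26, 36, 15] -> [-14, 34, 49] -> [-17, 31, 46] -> 2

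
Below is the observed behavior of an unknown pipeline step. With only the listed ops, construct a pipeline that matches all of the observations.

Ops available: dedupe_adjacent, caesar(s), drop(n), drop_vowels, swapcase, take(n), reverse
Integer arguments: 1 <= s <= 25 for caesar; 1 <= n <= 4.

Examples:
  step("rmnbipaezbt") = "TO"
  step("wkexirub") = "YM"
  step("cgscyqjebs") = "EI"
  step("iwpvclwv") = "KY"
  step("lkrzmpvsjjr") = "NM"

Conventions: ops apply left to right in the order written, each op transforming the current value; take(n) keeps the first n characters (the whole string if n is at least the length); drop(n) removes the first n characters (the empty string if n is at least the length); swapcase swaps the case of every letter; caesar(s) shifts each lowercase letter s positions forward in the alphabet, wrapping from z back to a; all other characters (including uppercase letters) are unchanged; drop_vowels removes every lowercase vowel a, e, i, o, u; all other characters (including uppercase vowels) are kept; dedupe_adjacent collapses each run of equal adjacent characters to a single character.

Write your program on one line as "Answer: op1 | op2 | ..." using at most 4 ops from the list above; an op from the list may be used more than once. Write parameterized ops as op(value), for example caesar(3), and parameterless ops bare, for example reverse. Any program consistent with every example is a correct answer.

take(2) | caesar(2) | swapcase

Check, running the answer program on each example:
  "rmnbipaezbt" -> "rm" -> "to" -> "TO"
  "wkexirub" -> "wk" -> "ym" -> "YM"
  "cgscyqjebs" -> "cg" -> "ei" -> "EI"
  "iwpvclwv" -> "iw" -> "ky" -> "KY"
  "lkrzmpvsjjr" -> "lk" -> "nm" -> "NM"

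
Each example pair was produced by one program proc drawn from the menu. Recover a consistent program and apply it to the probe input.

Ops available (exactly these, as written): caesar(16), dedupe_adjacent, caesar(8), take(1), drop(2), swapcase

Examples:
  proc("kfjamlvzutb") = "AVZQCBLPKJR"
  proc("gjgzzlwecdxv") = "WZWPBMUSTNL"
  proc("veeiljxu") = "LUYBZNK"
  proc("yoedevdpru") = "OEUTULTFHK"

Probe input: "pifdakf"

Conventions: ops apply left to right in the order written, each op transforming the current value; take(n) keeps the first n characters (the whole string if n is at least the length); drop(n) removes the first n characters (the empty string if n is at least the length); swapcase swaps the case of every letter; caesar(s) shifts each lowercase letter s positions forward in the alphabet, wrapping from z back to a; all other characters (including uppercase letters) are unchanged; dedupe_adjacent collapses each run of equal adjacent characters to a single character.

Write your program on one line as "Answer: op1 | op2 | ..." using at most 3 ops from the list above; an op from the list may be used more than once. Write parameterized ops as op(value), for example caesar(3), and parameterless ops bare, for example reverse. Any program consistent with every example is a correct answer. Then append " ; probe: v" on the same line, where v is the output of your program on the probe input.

dedupe_adjacent | caesar(16) | swapcase ; probe: "FYVTQAV"

Check, running the answer program on each example:
  "kfjamlvzutb" -> "kfjamlvzutb" -> "avzqcblpkjr" -> "AVZQCBLPKJR"
  "gjgzzlwecdxv" -> "gjgzlwecdxv" -> "wzwpbmustnl" -> "WZWPBMUSTNL"
  "veeiljxu" -> "veiljxu" -> "luybznk" -> "LUYBZNK"
  "yoedevdpru" -> "yoedevdpru" -> "oeutultfhk" -> "OEUTULTFHK"
  probe: "pifdakf" -> "pifdakf" -> "fyvtqav" -> "FYVTQAV"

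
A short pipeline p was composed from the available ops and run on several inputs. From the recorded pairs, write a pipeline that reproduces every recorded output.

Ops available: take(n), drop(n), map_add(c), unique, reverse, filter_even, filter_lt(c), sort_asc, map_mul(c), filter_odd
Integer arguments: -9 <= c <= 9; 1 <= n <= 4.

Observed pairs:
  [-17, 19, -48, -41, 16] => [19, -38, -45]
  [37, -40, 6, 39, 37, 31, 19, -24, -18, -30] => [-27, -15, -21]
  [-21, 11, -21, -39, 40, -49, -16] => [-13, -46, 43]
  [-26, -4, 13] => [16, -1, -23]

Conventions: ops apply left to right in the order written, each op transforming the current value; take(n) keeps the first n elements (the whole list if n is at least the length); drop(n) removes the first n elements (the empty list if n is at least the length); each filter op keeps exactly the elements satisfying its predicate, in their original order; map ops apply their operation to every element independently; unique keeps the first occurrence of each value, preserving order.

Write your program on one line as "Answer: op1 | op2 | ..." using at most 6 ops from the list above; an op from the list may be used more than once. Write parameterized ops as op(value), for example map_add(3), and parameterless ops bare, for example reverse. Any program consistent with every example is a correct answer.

reverse | unique | take(3) | map_add(-1) | map_add(4)

Check, running the answer program on each example:
  [-17, 19, -48, -41, 16] -> [16, -41, -48, 19, -17] -> [16, -41, -48, 19, -17] -> [16, -41, -48] -> [15, -42, -49] -> [19, -38, -45]
  [37, -40, 6, 39, 37, 31, 19, -24, -18, -30] -> [-30, -18, -24, 19, 31, 37, 39, 6, -40, 37] -> [-30, -18, -24, 19, 31, 37, 39, 6, -40] -> [-30, -18, -24] -> [-31, -19, -25] -> [-27, -15, -21]
  [-21, 11, -21, -39, 40, -49, -16] -> [-16, -49, 40, -39, -21, 11, -21] -> [-16, -49, 40, -39, -21, 11] -> [-16, -49, 40] -> [-17, -50, 39] -> [-13, -46, 43]
  [-26, -4, 13] -> [13, -4, -26] -> [13, -4, -26] -> [13, -4, -26] -> [12, -5, -27] -> [16, -1, -23]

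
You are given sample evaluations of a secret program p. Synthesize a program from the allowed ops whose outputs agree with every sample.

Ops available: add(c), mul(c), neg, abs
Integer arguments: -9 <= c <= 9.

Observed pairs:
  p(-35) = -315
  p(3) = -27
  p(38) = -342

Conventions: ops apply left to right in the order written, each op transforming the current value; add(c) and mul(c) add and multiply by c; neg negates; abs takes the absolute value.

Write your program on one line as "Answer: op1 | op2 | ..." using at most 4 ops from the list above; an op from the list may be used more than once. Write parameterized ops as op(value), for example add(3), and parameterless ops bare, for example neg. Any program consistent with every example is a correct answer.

abs | neg | mul(9)

Check, running the answer program on each example:
  -35 -> 35 -> -35 -> -315
  3 -> 3 -> -3 -> -27
  38 -> 38 -> -38 -> -342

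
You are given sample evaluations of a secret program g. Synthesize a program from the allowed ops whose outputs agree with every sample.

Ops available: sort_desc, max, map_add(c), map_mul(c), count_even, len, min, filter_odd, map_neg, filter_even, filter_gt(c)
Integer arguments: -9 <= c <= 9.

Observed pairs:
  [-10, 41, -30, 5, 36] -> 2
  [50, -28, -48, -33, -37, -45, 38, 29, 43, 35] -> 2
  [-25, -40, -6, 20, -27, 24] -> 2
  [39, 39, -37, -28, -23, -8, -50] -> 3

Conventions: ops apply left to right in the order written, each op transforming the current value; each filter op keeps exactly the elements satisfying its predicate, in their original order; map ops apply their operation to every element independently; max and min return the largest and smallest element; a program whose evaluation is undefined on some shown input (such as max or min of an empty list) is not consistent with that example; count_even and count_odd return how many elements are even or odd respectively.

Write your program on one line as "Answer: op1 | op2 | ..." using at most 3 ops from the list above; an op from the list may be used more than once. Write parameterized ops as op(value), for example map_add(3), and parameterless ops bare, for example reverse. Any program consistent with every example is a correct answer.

map_mul(-1) | filter_gt(-1) | count_even

Check, running the answer program on each example:
  [-10, 41, -30, 5, 36] -> [10, -41, 30, -5, -36] -> [10, 30] -> 2
  [50, -28, -48, -33, -37, -45, 38, 29, 43, 35] -> [-50, 28, 48, 33, 37, 45, -38, -29, -43, -35] -> [28, 48, 33, 37, 45] -> 2
  [-25, -40, -6, 20, -27, 24] -> [25, 40, 6, -20, 27, -24] -> [25, 40, 6, 27] -> 2
  [39, 39, -37, -28, -23, -8, -50] -> [-39, -39, 37, 28, 23, 8, 50] -> [37, 28, 23, 8, 50] -> 3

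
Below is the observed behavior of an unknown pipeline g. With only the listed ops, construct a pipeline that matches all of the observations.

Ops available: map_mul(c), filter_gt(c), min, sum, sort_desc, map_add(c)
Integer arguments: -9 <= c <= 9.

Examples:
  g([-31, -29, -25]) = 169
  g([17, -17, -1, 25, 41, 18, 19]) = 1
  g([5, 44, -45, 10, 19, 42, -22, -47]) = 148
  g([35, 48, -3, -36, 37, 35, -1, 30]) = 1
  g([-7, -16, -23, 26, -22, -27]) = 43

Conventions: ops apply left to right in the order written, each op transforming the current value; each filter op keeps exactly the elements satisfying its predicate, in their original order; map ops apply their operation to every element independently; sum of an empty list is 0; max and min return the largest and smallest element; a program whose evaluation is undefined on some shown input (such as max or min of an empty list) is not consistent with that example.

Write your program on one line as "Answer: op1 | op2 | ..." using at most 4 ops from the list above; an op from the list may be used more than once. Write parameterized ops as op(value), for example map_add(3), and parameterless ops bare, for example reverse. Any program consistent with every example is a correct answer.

map_mul(-7) | map_add(-6) | filter_gt(-2) | min

Check, running the answer program on each example:
  [-31, -29, -25] -> [217, 203, 175] -> [211, 197, 169] -> [211, 197, 169] -> 169
  [17, -17, -1, 25, 41, 18, 19] -> [-119, 119, 7, -175, -287, -126, -133] -> [-125, 113, 1, -181, -293, -132, -139] -> [113, 1] -> 1
  [5, 44, -45, 10, 19, 42, -22, -47] -> [-35, -308, 315, -70, -133, -294, 154, 329] -> [-41, -314, 309, -76, -139, -300, 148, 323] -> [309, 148, 323] -> 148
  [35, 48, -3, -36, 37, 35, -1, 30] -> [-245, -336, 21, 252, -259, -245, 7, -210] -> [-251, -342, 15, 246, -265, -251, 1, -216] -> [15, 246, 1] -> 1
  [-7, -16, -23, 26, -22, -27] -> [49, 112, 161, -182, 154, 189] -> [43, 106, 155, -188, 148, 183] -> [43, 106, 155, 148, 183] -> 43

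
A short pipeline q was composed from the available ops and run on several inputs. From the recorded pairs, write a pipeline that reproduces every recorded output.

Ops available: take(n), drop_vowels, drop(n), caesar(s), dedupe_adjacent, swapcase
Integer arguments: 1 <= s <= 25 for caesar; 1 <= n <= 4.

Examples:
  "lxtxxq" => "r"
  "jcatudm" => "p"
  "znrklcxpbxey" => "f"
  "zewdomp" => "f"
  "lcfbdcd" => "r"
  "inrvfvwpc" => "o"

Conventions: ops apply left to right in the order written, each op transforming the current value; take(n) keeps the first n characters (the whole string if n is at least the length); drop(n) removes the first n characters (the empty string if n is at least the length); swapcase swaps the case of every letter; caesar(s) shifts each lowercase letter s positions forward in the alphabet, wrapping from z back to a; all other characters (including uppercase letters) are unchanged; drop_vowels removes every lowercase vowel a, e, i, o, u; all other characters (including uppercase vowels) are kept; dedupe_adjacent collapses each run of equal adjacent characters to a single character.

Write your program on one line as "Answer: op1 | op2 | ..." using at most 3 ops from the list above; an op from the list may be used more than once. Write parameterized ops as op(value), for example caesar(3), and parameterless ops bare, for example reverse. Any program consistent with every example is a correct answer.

caesar(17) | caesar(15) | take(1)

Check, running the answer program on each example:
  "lxtxxq" -> "cokooh" -> "rdzddw" -> "r"
  "jcatudm" -> "atrklud" -> "pigzajs" -> "p"
  "znrklcxpbxey" -> "qeibctogsovp" -> "ftxqridvhdke" -> "f"
  "zewdomp" -> "qvnufdg" -> "fkcjusv" -> "f"
  "lcfbdcd" -> "ctwsutu" -> "rilhjij" -> "r"
  "inrvfvwpc" -> "zeimwmngt" -> "otxblbcvi" -> "o"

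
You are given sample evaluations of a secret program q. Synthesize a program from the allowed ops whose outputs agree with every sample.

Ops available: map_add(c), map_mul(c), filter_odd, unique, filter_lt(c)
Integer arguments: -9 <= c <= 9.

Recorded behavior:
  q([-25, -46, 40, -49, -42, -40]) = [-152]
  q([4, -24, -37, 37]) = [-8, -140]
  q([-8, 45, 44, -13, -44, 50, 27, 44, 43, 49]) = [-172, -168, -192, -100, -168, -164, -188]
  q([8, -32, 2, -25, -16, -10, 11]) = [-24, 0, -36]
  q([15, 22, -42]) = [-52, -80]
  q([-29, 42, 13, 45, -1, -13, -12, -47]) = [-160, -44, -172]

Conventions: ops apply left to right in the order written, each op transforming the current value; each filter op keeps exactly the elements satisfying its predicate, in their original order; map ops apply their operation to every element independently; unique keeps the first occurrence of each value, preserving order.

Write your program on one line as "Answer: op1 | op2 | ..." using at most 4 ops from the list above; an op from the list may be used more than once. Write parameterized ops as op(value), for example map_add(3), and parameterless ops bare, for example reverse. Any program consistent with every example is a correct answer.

map_add(-3) | map_mul(-4) | map_add(-4) | filter_lt(9)

Check, running the answer program on each example:
  [-25, -46, 40, -49, -42, -40] -> [-28, -49, 37, -52, -45, -43] -> [112, 196, -148, 208, 180, 172] -> [108, 192, -152, 204, 176, 168] -> [-152]
  [4, -24, -37, 37] -> [1, -27, -40, 34] -> [-4, 108, 160, -136] -> [-8, 104, 156, -140] -> [-8, -140]
  [-8, 45, 44, -13, -44, 50, 27, 44, 43, 49] -> [-11, 42, 41, -16, -47, 47, 24, 41, 40, 46] -> [44, -168, -164, 64, 188, -188, -96, -164, -160, -184] -> [40, -172, -168, 60, 184, -192, -100, -168, -164, -188] -> [-172, -168, -192, -100, -168, -164, -188]
  [8, -32, 2, -25, -16, -10, 11] -> [5, -35, -1, -28, -19, -13, 8] -> [-20, 140, 4, 112, 76, 52, -32] -> [-24, 136, 0, 108, 72, 48, -36] -> [-24, 0, -36]
  [15, 22, -42] -> [12, 19, -45] -> [-48, -76, 180] -> [-52, -80, 176] -> [-52, -80]
  [-29, 42, 13, 45, -1, -13, -12, -47] -> [-32, 39, 10, 42, -4, -16, -15, -50] -> [128, -156, -40, -168, 16, 64, 60, 200] -> [124, -160, -44, -172, 12, 60, 56, 196] -> [-160, -44, -172]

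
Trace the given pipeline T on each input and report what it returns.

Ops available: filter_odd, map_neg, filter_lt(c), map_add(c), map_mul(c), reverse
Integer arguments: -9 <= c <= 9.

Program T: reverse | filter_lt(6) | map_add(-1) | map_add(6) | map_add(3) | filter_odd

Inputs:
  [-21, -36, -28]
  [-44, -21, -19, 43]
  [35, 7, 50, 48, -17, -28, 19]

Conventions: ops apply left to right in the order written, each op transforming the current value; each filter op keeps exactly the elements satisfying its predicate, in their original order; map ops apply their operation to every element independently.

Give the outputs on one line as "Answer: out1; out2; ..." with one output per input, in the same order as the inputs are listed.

Execution, op by op:
  [-21, -36, -28] -> [-28, -36, -21] -> [-28, -36, -21] -> [-29, -37, -22] -> [-23, -31, -16] -> [-20, -28, -13] -> [-13]
  [-44, -21, -19, 43] -> [43, -19, -21, -44] -> [-19, -21, -44] -> [-20, -22, -45] -> [-14, -16, -39] -> [-11, -13, -36] -> [-11, -13]
  [35, 7, 50, 48, -17, -28, 19] -> [19, -28, -17, 48, 50, 7, 35] -> [-28, -17] -> [-29, -18] -> [-23, -12] -> [-20, -9] -> [-9]

[-13]; [-11, -13]; [-9]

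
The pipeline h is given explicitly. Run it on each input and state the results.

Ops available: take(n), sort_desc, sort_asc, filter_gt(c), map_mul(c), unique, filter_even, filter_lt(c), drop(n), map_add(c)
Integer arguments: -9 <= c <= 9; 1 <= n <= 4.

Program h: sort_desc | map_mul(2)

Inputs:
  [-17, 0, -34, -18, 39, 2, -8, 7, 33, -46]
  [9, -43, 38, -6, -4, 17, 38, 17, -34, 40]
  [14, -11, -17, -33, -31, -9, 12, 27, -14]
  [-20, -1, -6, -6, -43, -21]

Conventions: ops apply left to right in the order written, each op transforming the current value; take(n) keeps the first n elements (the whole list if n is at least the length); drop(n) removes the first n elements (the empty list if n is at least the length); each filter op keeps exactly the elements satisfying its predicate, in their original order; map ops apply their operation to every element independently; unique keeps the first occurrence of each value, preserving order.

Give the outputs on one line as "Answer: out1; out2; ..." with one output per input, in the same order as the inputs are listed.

Execution, op by op:
  [-17, 0, -34, -18, 39, 2, -8, 7, 33, -46] -> [39, 33, 7, 2, 0, -8, -17, -18, -34, -46] -> [78, 66, 14, 4, 0, -16, -34, -36, -68, -92]
  [9, -43, 38, -6, -4, 17, 38, 17, -34, 40] -> [40, 38, 38, 17, 17, 9, -4, -6, -34, -43] -> [80, 76, 76, 34, 34, 18, -8, -12, -68, -86]
  [14, -11, -17, -33, -31, -9, 12, 27, -14] -> [27, 14, 12, -9, -11, -14, -17, -31, -33] -> [54, 28, 24, -18, -22, -28, -34, -62, -66]
  [-20, -1, -6, -6, -43, -21] -> [-1, -6, -6, -20, -21, -43] -> [-2, -12, -12, -40, -42, -86]

[78, 66, 14, 4, 0, -16, -34, -36, -68, -92]; [80, 76, 76, 34, 34, 18, -8, -12, -68, -86]; [54, 28, 24, -18, -22, -28, -34, -62, -66]; [-2, -12, -12, -40, -42, -86]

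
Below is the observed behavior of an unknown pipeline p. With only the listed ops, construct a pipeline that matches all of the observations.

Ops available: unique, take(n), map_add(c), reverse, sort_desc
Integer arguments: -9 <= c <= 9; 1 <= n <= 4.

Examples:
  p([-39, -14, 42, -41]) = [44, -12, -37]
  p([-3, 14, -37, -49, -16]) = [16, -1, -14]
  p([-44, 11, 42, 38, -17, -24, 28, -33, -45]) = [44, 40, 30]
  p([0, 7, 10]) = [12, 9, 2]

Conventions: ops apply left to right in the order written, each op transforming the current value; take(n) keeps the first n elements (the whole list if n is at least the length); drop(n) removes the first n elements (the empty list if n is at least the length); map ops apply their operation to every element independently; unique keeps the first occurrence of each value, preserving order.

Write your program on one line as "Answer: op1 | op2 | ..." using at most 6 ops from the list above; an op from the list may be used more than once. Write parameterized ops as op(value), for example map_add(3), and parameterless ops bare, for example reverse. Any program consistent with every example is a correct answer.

sort_desc | map_add(-3) | reverse | map_add(5) | reverse | take(3)

Check, running the answer program on each example:
  [-39, -14, 42, -41] -> [42, -14, -39, -41] -> [39, -17, -42, -44] -> [-44, -42, -17, 39] -> [-39, -37, -12, 44] -> [44, -12, -37, -39] -> [44, -12, -37]
  [-3, 14, -37, -49, -16] -> [14, -3, -16, -37, -49] -> [11, -6, -19, -40, -52] -> [-52, -40, -19, -6, 11] -> [-47, -35, -14, -1, 16] -> [16, -1, -14, -35, -47] -> [16, -1, -14]
  [-44, 11, 42, 38, -17, -24, 28, -33, -45] -> [42, 38, 28, 11, -17, -24, -33, -44, -45] -> [39, 35, 25, 8, -20, -27, -36, -47, -48] -> [-48, -47, -36, -27, -20, 8, 25, 35, 39] -> [-43, -42, -31, -22, -15, 13, 30, 40, 44] -> [44, 40, 30, 13, -15, -22, -31, -42, -43] -> [44, 40, 30]
  [0, 7, 10] -> [10, 7, 0] -> [7, 4, -3] -> [-3, 4, 7] -> [2, 9, 12] -> [12, 9, 2] -> [12, 9, 2]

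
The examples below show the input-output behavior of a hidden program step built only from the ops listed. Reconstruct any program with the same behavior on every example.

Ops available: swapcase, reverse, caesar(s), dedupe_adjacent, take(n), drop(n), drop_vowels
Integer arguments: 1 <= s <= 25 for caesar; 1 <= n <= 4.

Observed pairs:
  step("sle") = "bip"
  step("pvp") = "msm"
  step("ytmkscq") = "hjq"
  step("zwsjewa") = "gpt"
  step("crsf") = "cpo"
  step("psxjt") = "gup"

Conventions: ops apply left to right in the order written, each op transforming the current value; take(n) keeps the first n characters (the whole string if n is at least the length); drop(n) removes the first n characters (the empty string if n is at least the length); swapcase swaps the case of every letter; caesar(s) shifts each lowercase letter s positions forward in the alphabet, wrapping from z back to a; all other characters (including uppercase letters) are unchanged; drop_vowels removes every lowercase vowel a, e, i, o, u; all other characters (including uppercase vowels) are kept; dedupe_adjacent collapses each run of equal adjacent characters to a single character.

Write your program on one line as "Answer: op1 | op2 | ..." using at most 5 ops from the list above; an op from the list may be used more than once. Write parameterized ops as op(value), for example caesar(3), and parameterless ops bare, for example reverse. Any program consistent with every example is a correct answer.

caesar(23) | take(4) | reverse | take(3)

Check, running the answer program on each example:
  "sle" -> "pib" -> "pib" -> "bip" -> "bip"
  "pvp" -> "msm" -> "msm" -> "msm" -> "msm"
  "ytmkscq" -> "vqjhpzn" -> "vqjh" -> "hjqv" -> "hjq"
  "zwsjewa" -> "wtpgbtx" -> "wtpg" -> "gptw" -> "gpt"
  "crsf" -> "zopc" -> "zopc" -> "cpoz" -> "cpo"
  "psxjt" -> "mpugq" -> "mpug" -> "gupm" -> "gup"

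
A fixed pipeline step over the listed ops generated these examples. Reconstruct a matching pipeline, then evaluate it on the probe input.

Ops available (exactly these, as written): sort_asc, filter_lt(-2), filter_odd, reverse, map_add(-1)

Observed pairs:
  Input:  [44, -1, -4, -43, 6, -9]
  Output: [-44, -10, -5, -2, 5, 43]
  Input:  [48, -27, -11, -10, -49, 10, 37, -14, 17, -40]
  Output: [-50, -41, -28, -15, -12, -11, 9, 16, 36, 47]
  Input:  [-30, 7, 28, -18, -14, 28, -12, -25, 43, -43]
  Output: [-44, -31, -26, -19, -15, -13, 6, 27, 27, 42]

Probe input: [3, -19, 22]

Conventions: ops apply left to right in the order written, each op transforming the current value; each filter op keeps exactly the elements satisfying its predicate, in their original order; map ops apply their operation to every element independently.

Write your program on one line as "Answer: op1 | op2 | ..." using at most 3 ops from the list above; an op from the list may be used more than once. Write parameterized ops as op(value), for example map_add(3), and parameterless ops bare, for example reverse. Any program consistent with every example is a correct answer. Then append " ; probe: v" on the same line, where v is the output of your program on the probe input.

map_add(-1) | sort_asc ; probe: [-20, 2, 21]

Check, running the answer program on each example:
  [44, -1, -4, -43, 6, -9] -> [43, -2, -5, -44, 5, -10] -> [-44, -10, -5, -2, 5, 43]
  [48, -27, -11, -10, -49, 10, 37, -14, 17, -40] -> [47, -28, -12, -11, -50, 9, 36, -15, 16, -41] -> [-50, -41, -28, -15, -12, -11, 9, 16, 36, 47]
  [-30, 7, 28, -18, -14, 28, -12, -25, 43, -43] -> [-31, 6, 27, -19, -15, 27, -13, -26, 42, -44] -> [-44, -31, -26, -19, -15, -13, 6, 27, 27, 42]
  probe: [3, -19, 22] -> [2, -20, 21] -> [-20, 2, 21]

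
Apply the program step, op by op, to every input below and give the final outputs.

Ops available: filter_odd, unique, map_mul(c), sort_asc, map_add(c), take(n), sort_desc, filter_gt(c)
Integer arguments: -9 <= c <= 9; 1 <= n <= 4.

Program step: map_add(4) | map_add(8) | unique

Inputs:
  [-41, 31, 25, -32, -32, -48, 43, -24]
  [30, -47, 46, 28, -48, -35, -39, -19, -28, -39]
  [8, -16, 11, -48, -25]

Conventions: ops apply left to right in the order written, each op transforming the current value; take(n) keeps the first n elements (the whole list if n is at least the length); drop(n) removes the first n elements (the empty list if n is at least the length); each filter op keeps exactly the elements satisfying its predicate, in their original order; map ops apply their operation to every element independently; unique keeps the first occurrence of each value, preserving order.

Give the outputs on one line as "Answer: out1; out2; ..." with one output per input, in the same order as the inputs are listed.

Execution, op by op:
  [-41, 31, 25, -32, -32, -48, 43, -24] -> [-37, 35, 29, -28, -28, -44, 47, -20] -> [-29, 43, 37, -20, -20, -36, 55, -12] -> [-29, 43, 37, -20, -36, 55, -12]
  [30, -47, 46, 28, -48, -35, -39, -19, -28, -39] -> [34, -43, 50, 32, -44, -31, -35, -15, -24, -35] -> [42, -35, 58, 40, -36, -23, -27, -7, -16, -27] -> [42, -35, 58, 40, -36, -23, -27, -7, -16]
  [8, -16, 11, -48, -25] -> [12, -12, 15, -44, -21] -> [20, -4, 23, -36, -13] -> [20, -4, 23, -36, -13]

[-29, 43, 37, -20, -36, 55, -12]; [42, -35, 58, 40, -36, -23, -27, -7, -16]; [20, -4, 23, -36, -13]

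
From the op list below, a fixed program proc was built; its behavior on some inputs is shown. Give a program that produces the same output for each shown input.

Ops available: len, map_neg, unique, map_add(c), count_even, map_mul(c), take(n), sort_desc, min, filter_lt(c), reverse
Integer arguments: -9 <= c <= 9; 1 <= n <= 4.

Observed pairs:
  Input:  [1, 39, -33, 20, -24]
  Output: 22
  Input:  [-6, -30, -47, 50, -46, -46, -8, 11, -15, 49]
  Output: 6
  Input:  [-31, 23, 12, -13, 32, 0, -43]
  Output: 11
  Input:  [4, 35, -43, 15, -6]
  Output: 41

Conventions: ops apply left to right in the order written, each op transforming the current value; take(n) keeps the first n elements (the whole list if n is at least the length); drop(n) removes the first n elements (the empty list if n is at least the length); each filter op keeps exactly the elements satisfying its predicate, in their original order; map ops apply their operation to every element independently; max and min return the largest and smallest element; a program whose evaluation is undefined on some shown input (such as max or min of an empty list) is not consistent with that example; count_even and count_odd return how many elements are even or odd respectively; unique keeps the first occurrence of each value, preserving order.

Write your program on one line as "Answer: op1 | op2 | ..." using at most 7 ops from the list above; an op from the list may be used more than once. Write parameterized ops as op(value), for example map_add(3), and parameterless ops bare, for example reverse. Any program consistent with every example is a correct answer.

map_add(8) | filter_lt(2) | unique | map_neg | map_add(6) | min

Check, running the answer program on each example:
  [1, 39, -33, 20, -24] -> [9, 47, -25, 28, -16] -> [-25, -16] -> [-25, -16] -> [25, 16] -> [31, 22] -> 22
  [-6, -30, -47, 50, -46, -46, -8, 11, -15, 49] -> [2, -22, -39, 58, -38, -38, 0, 19, -7, 57] -> [-22, -39, -38, -38, 0, -7] -> [-22, -39, -38, 0, -7] -> [22, 39, 38, 0, 7] -> [28, 45, 44, 6, 13] -> 6
  [-31, 23, 12, -13, 32, 0, -43] -> [-23, 31, 20, -5, 40, 8, -35] -> [-23, -5, -35] -> [-23, -5, -35] -> [23, 5, 35] -> [29, 11, 41] -> 11
  [4, 35, -43, 15, -6] -> [12, 43, -35, 23, 2] -> [-35] -> [-35] -> [35] -> [41] -> 41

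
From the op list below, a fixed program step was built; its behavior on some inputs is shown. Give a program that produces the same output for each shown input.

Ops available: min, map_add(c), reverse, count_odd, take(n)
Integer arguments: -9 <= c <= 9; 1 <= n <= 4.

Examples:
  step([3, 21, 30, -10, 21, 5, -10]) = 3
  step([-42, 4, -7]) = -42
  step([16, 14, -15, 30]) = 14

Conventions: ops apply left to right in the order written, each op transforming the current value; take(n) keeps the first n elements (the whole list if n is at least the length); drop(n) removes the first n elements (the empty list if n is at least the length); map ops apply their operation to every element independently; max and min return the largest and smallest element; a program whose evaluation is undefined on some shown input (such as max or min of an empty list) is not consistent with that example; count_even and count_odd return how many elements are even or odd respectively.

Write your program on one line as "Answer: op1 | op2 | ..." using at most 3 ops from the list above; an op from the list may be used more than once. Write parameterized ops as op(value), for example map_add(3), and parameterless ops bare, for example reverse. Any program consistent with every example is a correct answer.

take(3) | take(2) | min

Check, running the answer program on each example:
  [3, 21, 30, -10, 21, 5, -10] -> [3, 21, 30] -> [3, 21] -> 3
  [-42, 4, -7] -> [-42, 4, -7] -> [-42, 4] -> -42
  [16, 14, -15, 30] -> [16, 14, -15] -> [16, 14] -> 14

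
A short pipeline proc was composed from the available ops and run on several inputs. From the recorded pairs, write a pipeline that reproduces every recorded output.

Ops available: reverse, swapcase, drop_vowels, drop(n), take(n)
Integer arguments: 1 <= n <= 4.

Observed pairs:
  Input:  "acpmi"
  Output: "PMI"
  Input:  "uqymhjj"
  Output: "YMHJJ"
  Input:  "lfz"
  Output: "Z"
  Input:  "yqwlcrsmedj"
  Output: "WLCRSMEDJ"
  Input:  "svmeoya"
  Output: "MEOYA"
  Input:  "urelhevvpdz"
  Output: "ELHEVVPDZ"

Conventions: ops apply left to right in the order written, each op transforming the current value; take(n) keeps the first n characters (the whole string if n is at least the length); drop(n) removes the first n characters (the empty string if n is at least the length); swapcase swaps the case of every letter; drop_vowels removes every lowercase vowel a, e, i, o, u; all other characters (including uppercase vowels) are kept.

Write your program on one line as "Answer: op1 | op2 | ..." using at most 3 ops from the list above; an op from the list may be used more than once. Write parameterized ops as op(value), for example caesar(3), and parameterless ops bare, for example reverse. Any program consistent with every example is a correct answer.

swapcase | drop(2)

Check, running the answer program on each example:
  "acpmi" -> "ACPMI" -> "PMI"
  "uqymhjj" -> "UQYMHJJ" -> "YMHJJ"
  "lfz" -> "LFZ" -> "Z"
  "yqwlcrsmedj" -> "YQWLCRSMEDJ" -> "WLCRSMEDJ"
  "svmeoya" -> "SVMEOYA" -> "MEOYA"
  "urelhevvpdz" -> "URELHEVVPDZ" -> "ELHEVVPDZ"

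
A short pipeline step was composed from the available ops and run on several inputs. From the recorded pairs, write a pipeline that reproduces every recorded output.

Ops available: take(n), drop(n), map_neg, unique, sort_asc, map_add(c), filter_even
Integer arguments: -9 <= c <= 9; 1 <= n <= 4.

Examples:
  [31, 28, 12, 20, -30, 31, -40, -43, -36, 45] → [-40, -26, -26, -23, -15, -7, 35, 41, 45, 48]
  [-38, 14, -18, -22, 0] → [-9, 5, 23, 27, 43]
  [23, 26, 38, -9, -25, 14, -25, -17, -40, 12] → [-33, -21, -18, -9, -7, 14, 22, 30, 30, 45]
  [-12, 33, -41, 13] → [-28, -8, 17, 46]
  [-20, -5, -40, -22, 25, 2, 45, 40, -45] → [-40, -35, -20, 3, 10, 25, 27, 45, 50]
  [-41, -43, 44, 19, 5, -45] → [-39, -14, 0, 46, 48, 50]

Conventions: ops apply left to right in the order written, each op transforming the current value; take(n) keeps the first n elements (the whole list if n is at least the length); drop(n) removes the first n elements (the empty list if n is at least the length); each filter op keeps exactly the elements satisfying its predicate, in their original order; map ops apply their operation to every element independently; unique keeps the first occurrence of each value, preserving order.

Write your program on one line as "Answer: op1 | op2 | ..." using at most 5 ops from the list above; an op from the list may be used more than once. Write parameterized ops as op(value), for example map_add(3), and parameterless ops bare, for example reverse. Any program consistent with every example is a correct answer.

map_add(-5) | sort_asc | map_neg | sort_asc

Check, running the answer program on each example:
  [31, 28, 12, 20, -30, 31, -40, -43, -36, 45] -> [26, 23, 7, 15, -35, 26, -45, -48, -41, 40] -> [-48, -45, -41, -35, 7, 15, 23, 26, 26, 40] -> [48, 45, 41, 35, -7, -15, -23, -26, -26, -40] -> [-40, -26, -26, -23, -15, -7, 35, 41, 45, 48]
  [-38, 14, -18, -22, 0] -> [-43, 9, -23, -27, -5] -> [-43, -27, -23, -5, 9] -> [43, 27, 23, 5, -9] -> [-9, 5, 23, 27, 43]
  [23, 26, 38, -9, -25, 14, -25, -17, -40, 12] -> [18, 21, 33, -14, -30, 9, -30, -22, -45, 7] -> [-45, -30, -30, -22, -14, 7, 9, 18, 21, 33] -> [45, 30, 30, 22, 14, -7, -9, -18, -21, -33] -> [-33, -21, -18, -9, -7, 14, 22, 30, 30, 45]
  [-12, 33, -41, 13] -> [-17, 28, -46, 8] -> [-46, -17, 8, 28] -> [46, 17, -8, -28] -> [-28, -8, 17, 46]
  [-20, -5, -40, -22, 25, 2, 45, 40, -45] -> [-25, -10, -45, -27, 20, -3, 40, 35, -50] -> [-50, -45, -27, -25, -10, -3, 20, 35, 40] -> [50, 45, 27, 25, 10, 3, -20, -35, -40] -> [-40, -35, -20, 3, 10, 25, 27, 45, 50]
  [-41, -43, 44, 19, 5, -45] -> [-46, -48, 39, 14, 0, -50] -> [-50, -48, -46, 0, 14, 39] -> [50, 48, 46, 0, -14, -39] -> [-39, -14, 0, 46, 48, 50]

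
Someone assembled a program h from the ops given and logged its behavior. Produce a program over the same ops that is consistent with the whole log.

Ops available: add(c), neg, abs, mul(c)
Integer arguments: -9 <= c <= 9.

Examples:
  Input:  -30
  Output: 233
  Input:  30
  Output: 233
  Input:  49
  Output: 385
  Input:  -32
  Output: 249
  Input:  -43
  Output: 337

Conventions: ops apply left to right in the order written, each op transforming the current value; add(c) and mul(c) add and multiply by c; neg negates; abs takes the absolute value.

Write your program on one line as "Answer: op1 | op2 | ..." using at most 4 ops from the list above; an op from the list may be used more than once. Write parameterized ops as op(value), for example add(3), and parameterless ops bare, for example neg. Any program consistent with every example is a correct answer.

abs | neg | mul(-8) | add(-7)

Check, running the answer program on each example:
  -30 -> 30 -> -30 -> 240 -> 233
  30 -> 30 -> -30 -> 240 -> 233
  49 -> 49 -> -49 -> 392 -> 385
  -32 -> 32 -> -32 -> 256 -> 249
  -43 -> 43 -> -43 -> 344 -> 337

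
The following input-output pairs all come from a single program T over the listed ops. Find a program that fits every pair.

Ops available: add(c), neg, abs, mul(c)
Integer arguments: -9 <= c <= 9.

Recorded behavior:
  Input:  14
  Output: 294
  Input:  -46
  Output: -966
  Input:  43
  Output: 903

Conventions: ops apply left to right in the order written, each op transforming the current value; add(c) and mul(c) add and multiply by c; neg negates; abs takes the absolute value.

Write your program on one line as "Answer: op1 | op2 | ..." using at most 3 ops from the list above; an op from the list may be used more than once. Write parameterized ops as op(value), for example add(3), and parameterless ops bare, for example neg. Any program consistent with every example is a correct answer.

neg | mul(-7) | mul(3)

Check, running the answer program on each example:
  14 -> -14 -> 98 -> 294
  -46 -> 46 -> -322 -> -966
  43 -> -43 -> 301 -> 903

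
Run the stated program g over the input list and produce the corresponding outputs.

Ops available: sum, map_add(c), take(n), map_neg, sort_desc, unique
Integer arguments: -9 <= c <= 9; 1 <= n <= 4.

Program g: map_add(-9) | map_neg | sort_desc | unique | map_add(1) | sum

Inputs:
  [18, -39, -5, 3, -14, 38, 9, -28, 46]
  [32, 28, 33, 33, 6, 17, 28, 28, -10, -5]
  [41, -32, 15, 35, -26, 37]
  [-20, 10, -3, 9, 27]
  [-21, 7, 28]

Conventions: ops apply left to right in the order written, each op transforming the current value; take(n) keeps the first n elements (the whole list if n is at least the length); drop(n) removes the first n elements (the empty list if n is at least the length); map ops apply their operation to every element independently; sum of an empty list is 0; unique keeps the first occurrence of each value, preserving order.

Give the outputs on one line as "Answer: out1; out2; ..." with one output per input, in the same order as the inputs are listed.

Execution, op by op:
  [18, -39, -5, 3, -14, 38, 9, -28, 46] -> [9, -48, -14, -6, -23, 29, 0, -37, 37] -> [-9, 48, 14, 6, 23, -29, 0, 37, -37] -> [48, 37, 23, 14, 6, 0, -9, -29, -37] -> [48, 37, 23, 14, 6, 0, -9, -29, -37] -> [49, 38, 24, 15, 7, 1, -8, -28, -36] -> 62
  [32, 28, 33, 33, 6, 17, 28, 28, -10, -5] -> [23, 19, 24, 24, -3, 8, 19, 19, -19, -14] -> [-23, -19, -24, -24, 3, -8, -19, -19, 19, 14] -> [19, 14, 3, -8, -19, -19, -19, -23, -24, -24] -> [19, 14, 3, -8, -19, -23, -24] -> [20, 15, 4, -7, -18, -22, -23] -> -31
  [41, -32, 15, 35, -26, 37] -> [32, -41, 6, 26, -35, 28] -> [-32, 41, -6, -26, 35, -28] -> [41, 35, -6, -26, -28, -32] -> [41, 35, -6, -26, -28, -32] -> [42, 36, -5, -25, -27, -31] -> -10
  [-20, 10, -3, 9, 27] -> [-29, 1, -12, 0, 18] -> [29, -1, 12, 0, -18] -> [29, 12, 0, -1, -18] -> [29, 12, 0, -1, -18] -> [30, 13, 1, 0, -17] -> 27
  [-21, 7, 28] -> [-30, -2, 19] -> [30, 2, -19] -> [30, 2, -19] -> [30, 2, -19] -> [31, 3, -18] -> 16

62; -31; -10; 27; 16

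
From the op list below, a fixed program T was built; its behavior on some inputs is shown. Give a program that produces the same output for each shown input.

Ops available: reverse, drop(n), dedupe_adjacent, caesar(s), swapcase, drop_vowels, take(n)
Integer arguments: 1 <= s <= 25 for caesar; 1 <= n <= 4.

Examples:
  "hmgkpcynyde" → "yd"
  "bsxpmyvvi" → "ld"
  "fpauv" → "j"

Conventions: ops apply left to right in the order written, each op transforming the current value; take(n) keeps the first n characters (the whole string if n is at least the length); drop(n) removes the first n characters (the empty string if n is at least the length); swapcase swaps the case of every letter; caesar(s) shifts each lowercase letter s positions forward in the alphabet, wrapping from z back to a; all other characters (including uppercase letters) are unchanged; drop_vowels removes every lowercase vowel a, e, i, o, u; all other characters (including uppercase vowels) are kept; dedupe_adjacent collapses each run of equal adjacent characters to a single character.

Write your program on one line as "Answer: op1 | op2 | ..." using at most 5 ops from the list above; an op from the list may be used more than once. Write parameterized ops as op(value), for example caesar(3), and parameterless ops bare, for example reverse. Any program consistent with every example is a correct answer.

drop(2) | caesar(1) | caesar(13) | take(3) | drop_vowels

Check, running the answer program on each example:
  "hmgkpcynyde" -> "gkpcynyde" -> "hlqdzozef" -> "uydqmbmrs" -> "uyd" -> "yd"
  "bsxpmyvvi" -> "xpmyvvi" -> "yqnzwwj" -> "ldamjjw" -> "lda" -> "ld"
  "fpauv" -> "auv" -> "bvw" -> "oij" -> "oij" -> "j"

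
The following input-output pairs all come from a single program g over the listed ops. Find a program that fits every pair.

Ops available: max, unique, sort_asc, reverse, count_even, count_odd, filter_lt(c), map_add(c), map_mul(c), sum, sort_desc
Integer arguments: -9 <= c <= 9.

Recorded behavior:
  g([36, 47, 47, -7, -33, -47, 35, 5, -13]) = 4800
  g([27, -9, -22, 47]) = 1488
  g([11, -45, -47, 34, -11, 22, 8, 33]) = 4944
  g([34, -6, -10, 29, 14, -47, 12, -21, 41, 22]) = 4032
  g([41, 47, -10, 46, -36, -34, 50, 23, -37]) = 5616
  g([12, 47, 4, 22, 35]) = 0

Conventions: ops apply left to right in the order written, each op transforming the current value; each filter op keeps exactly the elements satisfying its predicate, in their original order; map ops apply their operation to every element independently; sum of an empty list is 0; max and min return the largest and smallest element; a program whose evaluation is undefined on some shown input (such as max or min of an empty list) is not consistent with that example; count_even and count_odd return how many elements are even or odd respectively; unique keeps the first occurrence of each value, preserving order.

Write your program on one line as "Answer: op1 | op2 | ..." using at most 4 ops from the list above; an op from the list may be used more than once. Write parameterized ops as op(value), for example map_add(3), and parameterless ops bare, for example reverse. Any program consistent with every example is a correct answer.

filter_lt(3) | map_mul(-8) | map_mul(6) | sum

Check, running the answer program on each example:
  [36, 47, 47, -7, -33, -47, 35, 5, -13] -> [-7, -33, -47, -13] -> [56, 264, 376, 104] -> [336, 1584, 2256, 624] -> 4800
  [27, -9, -22, 47] -> [-9, -22] -> [72, 176] -> [432, 1056] -> 1488
  [11, -45, -47, 34, -11, 22, 8, 33] -> [-45, -47, -11] -> [360, 376, 88] -> [2160, 2256, 528] -> 4944
  [34, -6, -10, 29, 14, -47, 12, -21, 41, 22] -> [-6, -10, -47, -21] -> [48, 80, 376, 168] -> [288, 480, 2256, 1008] -> 4032
  [41, 47, -10, 46, -36, -34, 50, 23, -37] -> [-10, -36, -34, -37] -> [80, 288, 272, 296] -> [480, 1728, 1632, 1776] -> 5616
  [12, 47, 4, 22, 35] -> [] -> [] -> [] -> 0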